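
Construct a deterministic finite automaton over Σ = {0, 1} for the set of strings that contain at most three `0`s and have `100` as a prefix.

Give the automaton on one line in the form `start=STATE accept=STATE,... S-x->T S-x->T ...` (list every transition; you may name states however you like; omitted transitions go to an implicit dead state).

start=s0 accept=s4,s5 s0-0->s1 s0-1->s2 s1-0->s1 s1-1->s1 s2-0->s3 s2-1->s1 s3-0->s4 s3-1->s1 s4-0->s5 s4-1->s4 s5-0->s1 s5-1->s5

Build one automaton per condition and run them in lockstep. One (5 states) tracks the count of `0`s, saturating at 4; the other (5 states) tracks whether the input so far still matches the prefix `100`. Each combined state is a pair, one component from each; accept when both components accept. Minimizing collapses redundant product states.
A 6-state machine:
        0   1  
>  s0   s1  s2 
   s1   s1  s1 
   s2   s3  s1 
   s3   s4  s1 
 * s4   s5  s4 
 * s5   s1  s5 
(> = start, * = accepting)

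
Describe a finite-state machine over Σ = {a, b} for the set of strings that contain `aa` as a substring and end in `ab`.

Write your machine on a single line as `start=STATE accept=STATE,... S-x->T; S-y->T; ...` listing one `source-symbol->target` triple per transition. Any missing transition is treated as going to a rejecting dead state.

Build one automaton per condition and run them in lockstep. The first has 3 states tracking whether and how much of `aa` has been seen; the second has 3 states tracking how much of the suffix `ab` has currently been matched. A product state is a pair (one from each), accepting exactly when both do. Equivalent product states are then merged.
5 states suffice.
        a   b  
>  S0   S1  S0 
   S1   S2  S0 
   S2   S2  S3 
 * S3   S2  S4 
   S4   S2  S4 
(> = start, * = accepting)

start=S0; accept=S3; S0-a->S1; S0-b->S0; S1-a->S2; S1-b->S0; S2-a->S2; S2-b->S3; S3-a->S2; S3-b->S4; S4-a->S2; S4-b->S4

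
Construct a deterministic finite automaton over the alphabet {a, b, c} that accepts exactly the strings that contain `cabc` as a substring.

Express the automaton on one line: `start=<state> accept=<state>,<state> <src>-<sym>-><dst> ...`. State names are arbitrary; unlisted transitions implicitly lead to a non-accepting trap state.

Track how much of `cabc` has been matched so far: state q0 is no progress, q4 is the absorbing accept state reached once `cabc` has occurred. Intermediate states record partial matches; on a mismatch, fall back to the longest reusable overlap.
        a   b   c  
>  q0   q0  q0  q1 
   q1   q2  q0  q1 
   q2   q0  q3  q1 
   q3   q0  q0  q4 
 * q4   q4  q4  q4 
(> = start, * = accepting)

start=q0 accept=q4 q0-a->q0 q0-b->q0 q0-c->q1 q1-a->q2 q1-b->q0 q1-c->q1 q2-a->q0 q2-b->q3 q2-c->q1 q3-a->q0 q3-b->q0 q3-c->q4 q4-a->q4 q4-b->q4 q4-c->q4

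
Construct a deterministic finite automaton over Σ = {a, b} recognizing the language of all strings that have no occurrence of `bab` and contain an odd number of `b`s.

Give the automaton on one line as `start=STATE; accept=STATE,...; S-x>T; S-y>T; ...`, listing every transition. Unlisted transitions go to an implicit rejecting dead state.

Run two small machines in parallel and take their product. The first has 4 states tracking partial matches of the forbidden pattern `bab`; the second has 2 states tracking the count of `b`s modulo 2. A product state is a pair (one from each), accepting exactly when both do.
        a   b  
>  S0   S0  S1 
 * S1   S2  S3 
 * S2   S4  S5 
   S3   S6  S1 
 * S4   S4  S3 
   S5   S5  S7 
   S6   S0  S7 
   S7   S7  S5 
(> = start, * = accepting)

start=S0; accept=S1,S2,S4; S0-a>S0; S0-b>S1; S1-a>S2; S1-b>S3; S2-a>S4; S2-b>S5; S3-a>S6; S3-b>S1; S4-a>S4; S4-b>S3; S5-a>S5; S5-b>S7; S6-a>S0; S6-b>S7; S7-a>S7; S7-b>S5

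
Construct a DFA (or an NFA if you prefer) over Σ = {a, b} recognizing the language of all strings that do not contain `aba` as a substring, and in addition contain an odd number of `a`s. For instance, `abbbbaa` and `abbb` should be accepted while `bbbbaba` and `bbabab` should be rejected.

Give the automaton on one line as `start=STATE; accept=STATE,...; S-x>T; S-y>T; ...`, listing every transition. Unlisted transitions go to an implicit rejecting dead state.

start=q0; accept=q1,q3,q6; q0-a>q1; q0-b>q0; q1-a>q2; q1-b>q3; q2-a>q1; q2-b>q4; q3-a>q5; q3-b>q6; q4-a>q7; q4-b>q0; q5-a>q7; q5-b>q5; q6-a>q2; q6-b>q6; q7-a>q5; q7-b>q7

Build one automaton per condition and run them in lockstep. One (4 states) tracks partial matches of the forbidden pattern `aba`; the other (2 states) tracks the count of `a`s modulo 2. Each combined state is a pair, one component from each; accept when both components accept.
8 states suffice.
        a   b  
>  q0   q1  q0 
 * q1   q2  q3 
   q2   q1  q4 
 * q3   q5  q6 
   q4   q7  q0 
   q5   q7  q5 
 * q6   q2  q6 
   q7   q5  q7 
(> = start, * = accepting)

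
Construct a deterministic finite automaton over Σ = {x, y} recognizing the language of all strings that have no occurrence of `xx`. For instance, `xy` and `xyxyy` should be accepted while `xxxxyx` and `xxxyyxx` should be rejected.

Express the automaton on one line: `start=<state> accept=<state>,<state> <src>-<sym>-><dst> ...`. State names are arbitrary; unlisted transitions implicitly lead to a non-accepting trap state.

This is the complement of 'contains `xx`'. Use the same substring-matching states — q0 through q2 holding how much of `xx` has just been matched — but flip the accepting set: everything except the trap q2 accepts.
        x   y  
>* q0   q1  q0 
 * q1   q2  q0 
   q2   q2  q2 
(> = start, * = accepting)

start=q0 accept=q0,q1 q0-x->q1 q0-y->q0 q1-x->q2 q1-y->q0 q2-x->q2 q2-y->q2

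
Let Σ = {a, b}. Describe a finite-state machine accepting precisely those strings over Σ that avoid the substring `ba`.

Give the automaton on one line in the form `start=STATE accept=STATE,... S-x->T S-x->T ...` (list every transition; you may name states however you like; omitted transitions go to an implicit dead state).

Track partial matches of the forbidden pattern `ba`. State S2 is a dead state reached once `ba` has occurred; every other state accepts. S0 means no part of `ba` is currently matched.
3 states suffice.
        a   b  
>* S0   S0  S1 
 * S1   S2  S1 
   S2   S2  S2 
(> = start, * = accepting)

start=S0 accept=S0,S1 S0-a->S0 S0-b->S1 S1-a->S2 S1-b->S1 S2-a->S2 S2-b->S2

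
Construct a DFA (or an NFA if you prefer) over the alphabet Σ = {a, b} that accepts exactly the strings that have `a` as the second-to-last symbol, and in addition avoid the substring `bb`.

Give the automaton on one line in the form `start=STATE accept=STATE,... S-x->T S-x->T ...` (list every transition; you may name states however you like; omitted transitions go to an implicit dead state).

Run two small machines in parallel and take their product. The first has 7 states tracking the last 2 symbols read; the second has 3 states tracking partial matches of the forbidden pattern `bb`. A product state is a pair (one from each), accepting exactly when both do.
        a   b  
>  s0   s1  s2 
   s1   s3  s4 
   s2   s5  s6 
 * s3   s3  s4 
 * s4   s5  s6 
   s5   s3  s4 
   s6   s7  s6 
   s7   s8  s9 
   s8   s8  s9 
   s9   s7  s6 
(> = start, * = accepting)

start=s0 accept=s3,s4 s0-a->s1 s0-b->s2 s1-a->s3 s1-b->s4 s2-a->s5 s2-b->s6 s3-a->s3 s3-b->s4 s4-a->s5 s4-b->s6 s5-a->s3 s5-b->s4 s6-a->s7 s6-b->s6 s7-a->s8 s7-b->s9 s8-a->s8 s8-b->s9 s9-a->s7 s9-b->s6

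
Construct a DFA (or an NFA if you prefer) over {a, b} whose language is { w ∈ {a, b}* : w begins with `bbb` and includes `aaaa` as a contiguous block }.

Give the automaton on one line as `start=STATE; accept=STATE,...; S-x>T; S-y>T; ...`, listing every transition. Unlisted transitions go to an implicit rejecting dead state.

start=S0; accept=S8; S0-a>S1; S0-b>S2; S1-a>S1; S1-b>S1; S2-a>S1; S2-b>S3; S3-a>S1; S3-b>S4; S4-a>S5; S4-b>S4; S5-a>S6; S5-b>S4; S6-a>S7; S6-b>S4; S7-a>S8; S7-b>S4; S8-a>S8; S8-b>S8

Run two small machines in parallel and take their product. One (5 states) tracks whether the input so far still matches the prefix `bbb`; the other (5 states) tracks whether and how much of `aaaa` has been seen. Each combined state is a pair, one component from each; accept when both components accept. Minimizing collapses redundant product states.
9 states suffice.
        a   b  
>  S0   S1  S2 
   S1   S1  S1 
   S2   S1  S3 
   S3   S1  S4 
   S4   S5  S4 
   S5   S6  S4 
   S6   S7  S4 
   S7   S8  S4 
 * S8   S8  S8 
(> = start, * = accepting)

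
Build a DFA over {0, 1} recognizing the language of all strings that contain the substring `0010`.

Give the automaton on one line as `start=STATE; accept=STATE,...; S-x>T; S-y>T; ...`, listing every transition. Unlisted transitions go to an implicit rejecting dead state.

start=S0; accept=S4; S0-0>S1; S0-1>S0; S1-0>S2; S1-1>S0; S2-0>S2; S2-1>S3; S3-0>S4; S3-1>S0; S4-0>S4; S4-1>S4

States S0..S3 record the length of the longest prefix of `0010` that matches the current input suffix. Reaching S4 means `0010` has been seen, and we stay there forever. Accept from S4.
        0   1  
>  S0   S1  S0 
   S1   S2  S0 
   S2   S2  S3 
   S3   S4  S0 
 * S4   S4  S4 
(> = start, * = accepting)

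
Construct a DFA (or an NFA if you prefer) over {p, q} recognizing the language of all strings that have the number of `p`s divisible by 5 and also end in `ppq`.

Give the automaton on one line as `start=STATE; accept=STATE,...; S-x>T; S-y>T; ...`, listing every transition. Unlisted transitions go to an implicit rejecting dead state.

Run two small machines in parallel and take their product. One (5 states) tracks the count of `p`s modulo 5; the other (4 states) tracks how much of the suffix `ppq` has currently been matched. Each combined state is a pair, one component from each; accept when both components accept.
With 20 states:
       p  q 
>  A   B  A 
   B   C  D 
   C   E  F 
   D   G  D 
   E   H  I 
   F   J  K 
   G   E  K 
   H   L  M 
   I   N  O 
   J   H  O 
   K   J  K 
   L   P  Q 
   M   R  S 
   N   L  S 
   O   N  O 
   P   C  T 
 * Q   B  A 
   R   P  A 
   S   R  S 
   T   G  D 
(> = start, * = accepting)

start=A; accept=Q; A-p>B; A-q>A; B-p>C; B-q>D; C-p>E; C-q>F; D-p>G; D-q>D; E-p>H; E-q>I; F-p>J; F-q>K; G-p>E; G-q>K; H-p>L; H-q>M; I-p>N; I-q>O; J-p>H; J-q>O; K-p>J; K-q>K; L-p>P; L-q>Q; M-p>R; M-q>S; N-p>L; N-q>S; O-p>N; O-q>O; P-p>C; P-q>T; Q-p>B; Q-q>A; R-p>P; R-q>A; S-p>R; S-q>S; T-p>G; T-q>D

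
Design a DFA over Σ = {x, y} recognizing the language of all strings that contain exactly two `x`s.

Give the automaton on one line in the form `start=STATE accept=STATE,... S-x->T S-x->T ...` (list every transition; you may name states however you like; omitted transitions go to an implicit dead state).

start=S0 accept=S2 S0-x->S1 S0-y->S0 S1-x->S2 S1-y->S1 S2-x->S3 S2-y->S2 S3-x->S3 S3-y->S3

Count `x`s, saturating at 3: states S0 through S2 mean 0 through 2 `x`s seen; S3 means more than 2. Each `x` increments (capped at S3); other symbols loop. Accept from {S2}.
        x   y  
>  S0   S1  S0 
   S1   S2  S1 
 * S2   S3  S2 
   S3   S3  S3 
(> = start, * = accepting)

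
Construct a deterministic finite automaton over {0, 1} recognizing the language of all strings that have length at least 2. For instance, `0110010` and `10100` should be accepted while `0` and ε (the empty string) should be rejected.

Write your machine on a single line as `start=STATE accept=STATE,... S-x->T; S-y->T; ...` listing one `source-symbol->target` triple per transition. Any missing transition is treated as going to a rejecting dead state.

start=s0; accept=s2,s3; s0-0->s1; s0-1->s1; s1-0->s2; s1-1->s2; s2-0->s3; s2-1->s3; s3-0->s3; s3-1->s3

We only need to distinguish lengths 0, 1, …, 2, and '>2'. Chain s0 → s1 → s2 → s3 on every symbol, with s3 looping. Accepting states: {s2, s3}.
4 states suffice.
        0   1  
>  s0   s1  s1 
   s1   s2  s2 
 * s2   s3  s3 
 * s3   s3  s3 
(> = start, * = accepting)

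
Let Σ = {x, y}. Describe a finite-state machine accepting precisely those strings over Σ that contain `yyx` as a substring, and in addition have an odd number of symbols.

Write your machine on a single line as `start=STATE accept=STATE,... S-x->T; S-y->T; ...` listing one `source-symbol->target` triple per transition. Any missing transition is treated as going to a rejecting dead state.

start=q0; accept=q6; q0-x->q1; q0-y->q2; q1-x->q0; q1-y->q3; q2-x->q0; q2-y->q4; q3-x->q1; q3-y->q5; q4-x->q6; q4-y->q5; q5-x->q7; q5-y->q4; q6-x->q7; q6-y->q7; q7-x->q6; q7-y->q6

Run two small machines in parallel and take their product. One (4 states) tracks whether and how much of `yyx` has been seen; the other (2 states) tracks the input length modulo 2. Each combined state is a pair, one component from each; accept when both components accept.
With 8 states:
        x   y  
>  q0   q1  q2 
   q1   q0  q3 
   q2   q0  q4 
   q3   q1  q5 
   q4   q6  q5 
   q5   q7  q4 
 * q6   q7  q7 
   q7   q6  q6 
(> = start, * = accepting)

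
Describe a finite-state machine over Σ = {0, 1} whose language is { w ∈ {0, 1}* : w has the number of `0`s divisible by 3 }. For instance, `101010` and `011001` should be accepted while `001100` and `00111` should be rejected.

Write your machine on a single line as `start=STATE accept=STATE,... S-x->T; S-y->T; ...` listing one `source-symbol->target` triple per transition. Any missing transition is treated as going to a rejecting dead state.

start=A; accept=A; A-0->B; A-1->A; B-0->C; B-1->B; C-0->A; C-1->C

Keep the running count of `0`s modulo 3: each `0` advances along the cycle A → B → C → A while other symbols loop. Accept at A.
       0  1 
>* A   B  A 
   B   C  B 
   C   A  C 
(> = start, * = accepting)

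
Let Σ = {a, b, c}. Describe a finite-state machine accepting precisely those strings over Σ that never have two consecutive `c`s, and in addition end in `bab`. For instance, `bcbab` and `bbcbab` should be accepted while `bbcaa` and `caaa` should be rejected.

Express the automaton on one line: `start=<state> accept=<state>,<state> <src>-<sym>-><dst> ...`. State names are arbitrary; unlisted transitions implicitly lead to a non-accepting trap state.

start=s0 accept=s5 s0-a->s0 s0-b->s1 s0-c->s2 s1-a->s3 s1-b->s1 s1-c->s2 s2-a->s0 s2-b->s1 s2-c->s4 s3-a->s0 s3-b->s5 s3-c->s2 s4-a->s4 s4-b->s4 s4-c->s4 s5-a->s3 s5-b->s1 s5-c->s2

Build one automaton per condition and run them in lockstep. The first has 3 states tracking partial matches of the forbidden pattern `cc`; the second has 4 states tracking how much of the suffix `bab` has currently been matched. A product state is a pair (one from each), accepting exactly when both do. After merging equivalent states the machine shrinks.
6 states suffice.
        a   b   c  
>  s0   s0  s1  s2 
   s1   s3  s1  s2 
   s2   s0  s1  s4 
   s3   s0  s5  s2 
   s4   s4  s4  s4 
 * s5   s3  s1  s2 
(> = start, * = accepting)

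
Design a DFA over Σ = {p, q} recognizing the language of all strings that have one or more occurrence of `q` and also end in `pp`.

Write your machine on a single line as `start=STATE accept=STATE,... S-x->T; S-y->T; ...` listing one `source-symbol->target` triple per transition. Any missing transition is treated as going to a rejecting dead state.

Build one automaton per condition and run them in lockstep. The first has 3 states tracking the count of `q`s, saturating at 2; the second has 3 states tracking how much of the suffix `pp` has currently been matched. A product state is a pair (one from each), accepting exactly when both do.
9 states suffice.
       p  q 
>  A   B  C 
   B   D  C 
   C   E  F 
   D   D  C 
   E   G  F 
   F   H  F 
 * G   G  F 
   H   I  F 
 * I   I  F 
(> = start, * = accepting)

start=A; accept=G,I; A-p->B; A-q->C; B-p->D; B-q->C; C-p->E; C-q->F; D-p->D; D-q->C; E-p->G; E-q->F; F-p->H; F-q->F; G-p->G; G-q->F; H-p->I; H-q->F; I-p->I; I-q->F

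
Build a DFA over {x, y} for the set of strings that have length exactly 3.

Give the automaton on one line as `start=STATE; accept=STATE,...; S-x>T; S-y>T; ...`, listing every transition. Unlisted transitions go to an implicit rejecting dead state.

start=s0; accept=s3; s0-x>s1; s0-y>s1; s1-x>s2; s1-y>s2; s2-x>s3; s2-y>s3; s3-x>s4; s3-y>s4; s4-x>s4; s4-y>s4

We only need to distinguish lengths 0, 1, …, 3, and '>3'. Chain s0 → s1 → s2 → s3 → s4 on every symbol, with s4 looping. Accepting states: {s3}.
5 states suffice.
        x   y  
>  s0   s1  s1 
   s1   s2  s2 
   s2   s3  s3 
 * s3   s4  s4 
   s4   s4  s4 
(> = start, * = accepting)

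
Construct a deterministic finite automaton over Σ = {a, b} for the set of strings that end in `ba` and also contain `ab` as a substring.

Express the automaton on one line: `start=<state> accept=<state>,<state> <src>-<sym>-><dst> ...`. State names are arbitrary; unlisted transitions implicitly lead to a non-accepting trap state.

Handle the two conditions separately and then intersect. One (3 states) tracks how much of the suffix `ba` has currently been matched; the other (3 states) tracks whether and how much of `ab` has been seen. Each combined state is a pair, one component from each; accept when both components accept.
7 states suffice.
        a   b  
>  q0   q1  q2 
   q1   q1  q3 
   q2   q4  q2 
   q3   q5  q3 
   q4   q1  q3 
 * q5   q6  q3 
   q6   q6  q3 
(> = start, * = accepting)

start=q0 accept=q5 q0-a->q1 q0-b->q2 q1-a->q1 q1-b->q3 q2-a->q4 q2-b->q2 q3-a->q5 q3-b->q3 q4-a->q1 q4-b->q3 q5-a->q6 q5-b->q3 q6-a->q6 q6-b->q3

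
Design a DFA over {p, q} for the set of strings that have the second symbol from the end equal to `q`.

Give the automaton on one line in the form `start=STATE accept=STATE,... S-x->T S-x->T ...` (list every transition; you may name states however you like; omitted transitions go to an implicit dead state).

start=S0 accept=S5,S6 S0-p->S1 S0-q->S2 S1-p->S3 S1-q->S4 S2-p->S5 S2-q->S6 S3-p->S3 S3-q->S4 S4-p->S5 S4-q->S6 S5-p->S3 S5-q->S4 S6-p->S5 S6-q->S6

A DFA must remember the last 2 symbols (since which symbol is second-to-last isn't known until the input ends). Use one state per possible window of the last ≤2 symbols; accept from those whose window starts with `q`.
        p   q  
>  S0   S1  S2 
   S1   S3  S4 
   S2   S5  S6 
   S3   S3  S4 
   S4   S5  S6 
 * S5   S3  S4 
 * S6   S5  S6 
(> = start, * = accepting)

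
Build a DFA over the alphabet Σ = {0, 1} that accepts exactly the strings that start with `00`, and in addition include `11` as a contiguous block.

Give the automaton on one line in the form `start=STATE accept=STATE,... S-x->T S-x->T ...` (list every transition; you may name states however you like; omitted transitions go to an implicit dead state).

Build one automaton per condition and run them in lockstep. The first has 4 states tracking whether the input so far still matches the prefix `00`; the second has 3 states tracking whether and how much of `11` has been seen. A product state is a pair (one from each), accepting exactly when both do. Equivalent product states are then merged.
With 6 states:
       0  1 
>  A   B  C 
   B   D  C 
   C   C  C 
   D   D  E 
   E   D  F 
 * F   F  F 
(> = start, * = accepting)

start=A accept=F A-0->B A-1->C B-0->D B-1->C C-0->C C-1->C D-0->D D-1->E E-0->D E-1->F F-0->F F-1->F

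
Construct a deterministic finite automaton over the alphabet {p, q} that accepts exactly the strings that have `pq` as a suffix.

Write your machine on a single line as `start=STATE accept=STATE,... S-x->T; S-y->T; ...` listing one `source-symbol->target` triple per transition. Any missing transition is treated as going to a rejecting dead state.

start=S0; accept=S2; S0-p->S1; S0-q->S0; S1-p->S1; S1-q->S2; S2-p->S1; S2-q->S0

Let each state record the length of the longest suffix of the input read so far that is also a prefix of `pq`. S1 means the last symbol is `p`; S2 means the last 2 symbols are `pq`. Accept only at S2, where the string currently ends in `pq`.
3 states suffice.
        p   q  
>  S0   S1  S0 
   S1   S1  S2 
 * S2   S1  S0 
(> = start, * = accepting)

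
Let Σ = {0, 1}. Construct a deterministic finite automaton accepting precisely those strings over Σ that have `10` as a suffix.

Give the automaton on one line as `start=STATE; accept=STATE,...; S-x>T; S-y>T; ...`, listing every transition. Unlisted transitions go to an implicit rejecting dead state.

start=q0; accept=q2; q0-0>q0; q0-1>q1; q1-0>q2; q1-1>q1; q2-0>q0; q2-1>q1

Let each state record the length of the longest suffix of the input read so far that is also a prefix of `10`. q1 means the last symbol is `1`; q2 means the last 2 symbols are `10`. Accept only at q2, where the string currently ends in `10`.
        0   1  
>  q0   q0  q1 
   q1   q2  q1 
 * q2   q0  q1 
(> = start, * = accepting)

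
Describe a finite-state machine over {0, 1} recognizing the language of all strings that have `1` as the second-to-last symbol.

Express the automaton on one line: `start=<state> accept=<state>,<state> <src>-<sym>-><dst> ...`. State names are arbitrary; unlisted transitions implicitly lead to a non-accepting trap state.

start=A accept=F,G A-0->B A-1->C B-0->D B-1->E C-0->F C-1->G D-0->D D-1->E E-0->F E-1->G F-0->D F-1->E G-0->F G-1->G

Because acceptance depends on a position counted from the end, the machine has to buffer the most recent 2 symbols. Make each state the string of the last up-to-2 symbols read; on input `x` shift the window left and append `x`. Accept when the buffered window has length 2 and begins with `1`.
A 7-state machine:
       0  1 
>  A   B  C 
   B   D  E 
   C   F  G 
   D   D  E 
   E   F  G 
 * F   D  E 
 * G   F  G 
(> = start, * = accepting)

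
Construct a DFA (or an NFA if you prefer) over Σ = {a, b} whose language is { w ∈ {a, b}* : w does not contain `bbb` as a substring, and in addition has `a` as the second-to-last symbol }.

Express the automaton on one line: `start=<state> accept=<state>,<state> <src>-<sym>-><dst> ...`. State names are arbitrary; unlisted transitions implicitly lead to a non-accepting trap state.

Handle the two conditions separately and then intersect. One (4 states) tracks partial matches of the forbidden pattern `bbb`; the other (7 states) tracks the last 2 symbols read. Each combined state is a pair, one component from each; accept when both components accept.
          a    b  
>  q0     q1   q2 
   q1     q3   q4 
   q2     q5   q6 
 * q3     q3   q4 
 * q4     q5   q6 
   q5     q3   q4 
   q6     q5   q7 
   q7     q8   q7 
   q8     q9  q10 
   q9     q9  q10 
   q10    q8   q7 
(> = start, * = accepting)

start=q0 accept=q3,q4 q0-a->q1 q0-b->q2 q1-a->q3 q1-b->q4 q2-a->q5 q2-b->q6 q3-a->q3 q3-b->q4 q4-a->q5 q4-b->q6 q5-a->q3 q5-b->q4 q6-a->q5 q6-b->q7 q7-a->q8 q7-b->q7 q8-a->q9 q8-b->q10 q9-a->q9 q9-b->q10 q10-a->q8 q10-b->q7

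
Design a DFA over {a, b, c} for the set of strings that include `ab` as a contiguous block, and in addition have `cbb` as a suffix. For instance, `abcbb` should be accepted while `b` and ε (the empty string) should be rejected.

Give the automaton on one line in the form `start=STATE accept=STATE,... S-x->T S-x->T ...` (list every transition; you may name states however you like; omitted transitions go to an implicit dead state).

Run two small machines in parallel and take their product. One (3 states) tracks whether and how much of `ab` has been seen; the other (4 states) tracks how much of the suffix `cbb` has currently been matched. Each combined state is a pair, one component from each; accept when both components accept. Minimizing collapses redundant product states.
A 6-state machine:
        a   b   c  
>  S0   S1  S0  S0 
   S1   S1  S2  S0 
   S2   S2  S2  S3 
   S3   S2  S4  S3 
   S4   S2  S5  S3 
 * S5   S2  S2  S3 
(> = start, * = accepting)

start=S0 accept=S5 S0-a->S1 S0-b->S0 S0-c->S0 S1-a->S1 S1-b->S2 S1-c->S0 S2-a->S2 S2-b->S2 S2-c->S3 S3-a->S2 S3-b->S4 S3-c->S3 S4-a->S2 S4-b->S5 S4-c->S3 S5-a->S2 S5-b->S2 S5-c->S3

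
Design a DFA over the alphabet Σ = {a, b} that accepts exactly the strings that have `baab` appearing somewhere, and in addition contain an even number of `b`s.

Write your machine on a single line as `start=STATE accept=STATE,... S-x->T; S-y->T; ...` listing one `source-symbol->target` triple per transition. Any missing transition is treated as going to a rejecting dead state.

Build one automaton per condition and run them in lockstep. The first has 5 states tracking whether and how much of `baab` has been seen; the second has 2 states tracking the count of `b`s modulo 2. A product state is a pair (one from each), accepting exactly when both do.
A 10-state machine:
        a   b  
>  q0   q0  q1 
   q1   q2  q3 
   q2   q4  q3 
   q3   q5  q1 
   q4   q6  q7 
   q5   q8  q1 
   q6   q6  q3 
 * q7   q7  q9 
   q8   q0  q9 
   q9   q9  q7 
(> = start, * = accepting)

start=q0; accept=q7; q0-a->q0; q0-b->q1; q1-a->q2; q1-b->q3; q2-a->q4; q2-b->q3; q3-a->q5; q3-b->q1; q4-a->q6; q4-b->q7; q5-a->q8; q5-b->q1; q6-a->q6; q6-b->q3; q7-a->q7; q7-b->q9; q8-a->q0; q8-b->q9; q9-a->q9; q9-b->q7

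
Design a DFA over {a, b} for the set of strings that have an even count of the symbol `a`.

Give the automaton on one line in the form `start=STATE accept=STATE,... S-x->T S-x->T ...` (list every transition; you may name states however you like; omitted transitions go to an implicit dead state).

start=q0 accept=q0 q0-a->q1 q0-b->q0 q1-a->q0 q1-b->q1

The only thing that matters is how many `a`s have appeared, reduced mod 2. Use one state per residue: q0 for 0, …, q1 for 1. Reading `a` moves to the next residue; anything else stays put. q0 is accepting.
        a   b  
>* q0   q1  q0 
   q1   q0  q1 
(> = start, * = accepting)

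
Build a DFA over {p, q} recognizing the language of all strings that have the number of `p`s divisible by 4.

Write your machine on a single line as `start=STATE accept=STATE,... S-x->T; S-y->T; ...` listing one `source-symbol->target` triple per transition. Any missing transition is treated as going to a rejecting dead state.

start=s0; accept=s0; s0-p->s1; s0-q->s0; s1-p->s2; s1-q->s1; s2-p->s3; s2-q->s2; s3-p->s0; s3-q->s3

Keep the running count of `p`s modulo 4: each `p` advances along the cycle s0 → s1 → s2 → s3 → s0 while other symbols loop. Accept at s0.
With 4 states:
        p   q  
>* s0   s1  s0 
   s1   s2  s1 
   s2   s3  s2 
   s3   s0  s3 
(> = start, * = accepting)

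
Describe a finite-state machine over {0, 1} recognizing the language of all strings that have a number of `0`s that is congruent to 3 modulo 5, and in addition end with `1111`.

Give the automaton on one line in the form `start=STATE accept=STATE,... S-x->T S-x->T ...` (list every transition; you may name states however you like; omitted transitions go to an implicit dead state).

start=S0 accept=S8 S0-0->S1 S0-1->S0 S1-0->S2 S1-1->S1 S2-0->S3 S2-1->S2 S3-0->S4 S3-1->S5 S4-0->S0 S4-1->S4 S5-0->S4 S5-1->S6 S6-0->S4 S6-1->S7 S7-0->S4 S7-1->S8 S8-0->S4 S8-1->S8

Build one automaton per condition and run them in lockstep. The first has 5 states tracking the count of `0`s modulo 5; the second has 5 states tracking how much of the suffix `1111` has currently been matched. A product state is a pair (one from each), accepting exactly when both do. Minimizing collapses redundant product states.
With 9 states:
        0   1  
>  S0   S1  S0 
   S1   S2  S1 
   S2   S3  S2 
   S3   S4  S5 
   S4   S0  S4 
   S5   S4  S6 
   S6   S4  S7 
   S7   S4  S8 
 * S8   S4  S8 
(> = start, * = accepting)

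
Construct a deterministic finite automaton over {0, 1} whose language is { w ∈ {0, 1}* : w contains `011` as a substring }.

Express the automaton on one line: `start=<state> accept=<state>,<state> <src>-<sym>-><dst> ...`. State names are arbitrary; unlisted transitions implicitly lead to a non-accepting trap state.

States S0..S2 record the length of the longest prefix of `011` that matches the current input suffix. Reaching S3 means `011` has been seen, and we stay there forever. Accept from S3.
A 4-state machine:
        0   1  
>  S0   S1  S0 
   S1   S1  S2 
   S2   S1  S3 
 * S3   S3  S3 
(> = start, * = accepting)

start=S0 accept=S3 S0-0->S1 S0-1->S0 S1-0->S1 S1-1->S2 S2-0->S1 S2-1->S3 S3-0->S3 S3-1->S3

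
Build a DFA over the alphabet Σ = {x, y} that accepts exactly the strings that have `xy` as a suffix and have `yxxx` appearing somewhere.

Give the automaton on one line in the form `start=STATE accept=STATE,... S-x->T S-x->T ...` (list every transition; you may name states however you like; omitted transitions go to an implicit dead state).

start=q0 accept=q7 q0-x->q1 q0-y->q2 q1-x->q1 q1-y->q3 q2-x->q4 q2-y->q2 q3-x->q4 q3-y->q2 q4-x->q5 q4-y->q3 q5-x->q6 q5-y->q3 q6-x->q6 q6-y->q7 q7-x->q6 q7-y->q8 q8-x->q6 q8-y->q8

Build one automaton per condition and run them in lockstep. The first has 3 states tracking how much of the suffix `xy` has currently been matched; the second has 5 states tracking whether and how much of `yxxx` has been seen. A product state is a pair (one from each), accepting exactly when both do.
With 9 states:
        x   y  
>  q0   q1  q2 
   q1   q1  q3 
   q2   q4  q2 
   q3   q4  q2 
   q4   q5  q3 
   q5   q6  q3 
   q6   q6  q7 
 * q7   q6  q8 
   q8   q6  q8 
(> = start, * = accepting)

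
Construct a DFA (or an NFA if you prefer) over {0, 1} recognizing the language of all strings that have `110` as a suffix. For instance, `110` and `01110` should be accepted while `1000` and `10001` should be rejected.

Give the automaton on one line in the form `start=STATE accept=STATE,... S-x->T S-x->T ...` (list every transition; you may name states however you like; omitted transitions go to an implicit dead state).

Let each state record the length of the longest suffix of the input read so far that is also a prefix of `110`. q1 means the last symbol is `1`; q2 means the last 2 symbols are `11`; q3 means the last 3 symbols are `110`. Accept only at q3, where the string currently ends in `110`.
4 states suffice.
        0   1  
>  q0   q0  q1 
   q1   q0  q2 
   q2   q3  q2 
 * q3   q0  q1 
(> = start, * = accepting)

start=q0 accept=q3 q0-0->q0 q0-1->q1 q1-0->q0 q1-1->q2 q2-0->q3 q2-1->q2 q3-0->q0 q3-1->q1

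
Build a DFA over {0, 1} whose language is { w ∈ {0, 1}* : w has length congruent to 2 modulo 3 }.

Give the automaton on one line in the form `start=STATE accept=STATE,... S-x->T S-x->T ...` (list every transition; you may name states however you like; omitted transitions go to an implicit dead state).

Count input length modulo 3: every symbol advances one step around the cycle S0 → S1 → S2 → S0. Accept at S2.
3 states suffice.
        0   1  
>  S0   S1  S1 
   S1   S2  S2 
 * S2   S0  S0 
(> = start, * = accepting)

start=S0 accept=S2 S0-0->S1 S0-1->S1 S1-0->S2 S1-1->S2 S2-0->S0 S2-1->S0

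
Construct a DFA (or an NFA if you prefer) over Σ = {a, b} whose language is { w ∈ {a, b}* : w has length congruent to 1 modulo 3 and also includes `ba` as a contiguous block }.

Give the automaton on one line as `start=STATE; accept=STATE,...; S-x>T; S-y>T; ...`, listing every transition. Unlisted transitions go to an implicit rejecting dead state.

Run two small machines in parallel and take their product. One (3 states) tracks the input length modulo 3; the other (3 states) tracks whether and how much of `ba` has been seen. Each combined state is a pair, one component from each; accept when both components accept.
        a   b  
>  s0   s1  s2 
   s1   s3  s4 
   s2   s5  s4 
   s3   s0  s6 
   s4   s7  s6 
   s5   s7  s7 
   s6   s8  s2 
   s7   s8  s8 
 * s8   s5  s5 
(> = start, * = accepting)

start=s0; accept=s8; s0-a>s1; s0-b>s2; s1-a>s3; s1-b>s4; s2-a>s5; s2-b>s4; s3-a>s0; s3-b>s6; s4-a>s7; s4-b>s6; s5-a>s7; s5-b>s7; s6-a>s8; s6-b>s2; s7-a>s8; s7-b>s8; s8-a>s5; s8-b>s5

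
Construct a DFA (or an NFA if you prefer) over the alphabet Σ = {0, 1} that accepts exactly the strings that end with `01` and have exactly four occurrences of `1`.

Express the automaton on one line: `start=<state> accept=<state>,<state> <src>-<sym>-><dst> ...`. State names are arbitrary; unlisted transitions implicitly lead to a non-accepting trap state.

start=q0 accept=q6 q0-0->q0 q0-1->q1 q1-0->q1 q1-1->q2 q2-0->q2 q2-1->q3 q3-0->q4 q3-1->q5 q4-0->q4 q4-1->q6 q5-0->q5 q5-1->q5 q6-0->q5 q6-1->q5

Run two small machines in parallel and take their product. One (3 states) tracks how much of the suffix `01` has currently been matched; the other (6 states) tracks the count of `1`s, saturating at 5. Each combined state is a pair, one component from each; accept when both components accept. After merging equivalent states the machine shrinks.
A 7-state machine:
        0   1  
>  q0   q0  q1 
   q1   q1  q2 
   q2   q2  q3 
   q3   q4  q5 
   q4   q4  q6 
   q5   q5  q5 
 * q6   q5  q5 
(> = start, * = accepting)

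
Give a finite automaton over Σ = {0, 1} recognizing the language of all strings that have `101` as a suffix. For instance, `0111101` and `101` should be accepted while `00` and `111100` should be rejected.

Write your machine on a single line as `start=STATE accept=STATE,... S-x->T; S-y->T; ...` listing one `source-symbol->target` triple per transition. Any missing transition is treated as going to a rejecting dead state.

Remember how much of `101` the current input suffix matches. State q0 means no match yet; q1 means the last symbol is `1`; q2 means the last 2 symbols are `10`; q3 means the last 3 symbols are `101`. Only q3 accepts. On a mismatch, fall back to the longest proper suffix that is still a prefix of `101`.
With 4 states:
        0   1  
>  q0   q0  q1 
   q1   q2  q1 
   q2   q0  q3 
 * q3   q2  q1 
(> = start, * = accepting)

start=q0; accept=q3; q0-0->q0; q0-1->q1; q1-0->q2; q1-1->q1; q2-0->q0; q2-1->q3; q3-0->q2; q3-1->q1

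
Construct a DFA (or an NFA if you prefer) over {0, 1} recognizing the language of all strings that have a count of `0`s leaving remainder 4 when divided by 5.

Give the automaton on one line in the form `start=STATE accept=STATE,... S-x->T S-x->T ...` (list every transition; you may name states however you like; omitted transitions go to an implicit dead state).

start=s0 accept=s4 s0-0->s1 s0-1->s0 s1-0->s2 s1-1->s1 s2-0->s3 s2-1->s2 s3-0->s4 s3-1->s3 s4-0->s0 s4-1->s4

The only thing that matters is how many `0`s have appeared, reduced mod 5. Use one state per residue: s0 for 0, …, s4 for 4. Reading `0` moves to the next residue; anything else stays put. s4 is accepting.
        0   1  
>  s0   s1  s0 
   s1   s2  s1 
   s2   s3  s2 
   s3   s4  s3 
 * s4   s0  s4 
(> = start, * = accepting)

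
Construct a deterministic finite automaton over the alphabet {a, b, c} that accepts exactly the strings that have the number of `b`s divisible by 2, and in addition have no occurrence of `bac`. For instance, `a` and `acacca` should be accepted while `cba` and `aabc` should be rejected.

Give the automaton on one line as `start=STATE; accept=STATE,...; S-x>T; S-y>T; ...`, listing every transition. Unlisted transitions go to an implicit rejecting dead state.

start=S0; accept=S0,S3,S6; S0-a>S0; S0-b>S1; S0-c>S0; S1-a>S2; S1-b>S3; S1-c>S4; S2-a>S4; S2-b>S3; S2-c>S5; S3-a>S6; S3-b>S1; S3-c>S0; S4-a>S4; S4-b>S3; S4-c>S4; S5-a>S5; S5-b>S5; S5-c>S5; S6-a>S0; S6-b>S1; S6-c>S5

Handle the two conditions separately and then intersect. One (2 states) tracks the count of `b`s modulo 2; the other (4 states) tracks partial matches of the forbidden pattern `bac`. Each combined state is a pair, one component from each; accept when both components accept. Equivalent product states are then merged.
7 states suffice.
        a   b   c  
>* S0   S0  S1  S0 
   S1   S2  S3  S4 
   S2   S4  S3  S5 
 * S3   S6  S1  S0 
   S4   S4  S3  S4 
   S5   S5  S5  S5 
 * S6   S0  S1  S5 
(> = start, * = accepting)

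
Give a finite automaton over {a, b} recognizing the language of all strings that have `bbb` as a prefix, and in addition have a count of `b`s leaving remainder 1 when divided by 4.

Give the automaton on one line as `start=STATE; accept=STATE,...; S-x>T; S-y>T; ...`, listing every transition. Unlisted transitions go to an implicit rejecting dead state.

start=S0; accept=S6; S0-a>S1; S0-b>S2; S1-a>S1; S1-b>S1; S2-a>S1; S2-b>S3; S3-a>S1; S3-b>S4; S4-a>S4; S4-b>S5; S5-a>S5; S5-b>S6; S6-a>S6; S6-b>S7; S7-a>S7; S7-b>S4

Run two small machines in parallel and take their product. One (5 states) tracks whether the input so far still matches the prefix `bbb`; the other (4 states) tracks the count of `b`s modulo 4. Each combined state is a pair, one component from each; accept when both components accept. Equivalent product states are then merged.
        a   b  
>  S0   S1  S2 
   S1   S1  S1 
   S2   S1  S3 
   S3   S1  S4 
   S4   S4  S5 
   S5   S5  S6 
 * S6   S6  S7 
   S7   S7  S4 
(> = start, * = accepting)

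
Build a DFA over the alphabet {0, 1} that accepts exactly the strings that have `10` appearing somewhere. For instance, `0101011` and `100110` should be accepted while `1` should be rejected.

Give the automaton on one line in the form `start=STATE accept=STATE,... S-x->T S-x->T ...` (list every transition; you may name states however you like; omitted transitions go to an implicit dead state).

start=s0 accept=s2 s0-0->s0 s0-1->s1 s1-0->s2 s1-1->s1 s2-0->s2 s2-1->s2

States s0..s1 record the length of the longest prefix of `10` that matches the current input suffix. Reaching s2 means `10` has been seen, and we stay there forever. Accept from s2.
3 states suffice.
        0   1  
>  s0   s0  s1 
   s1   s2  s1 
 * s2   s2  s2 
(> = start, * = accepting)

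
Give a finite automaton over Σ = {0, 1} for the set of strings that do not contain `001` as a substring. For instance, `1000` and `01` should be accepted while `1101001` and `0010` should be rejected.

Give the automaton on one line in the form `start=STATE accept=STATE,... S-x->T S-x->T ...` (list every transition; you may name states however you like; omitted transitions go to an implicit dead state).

This is the complement of 'contains `001`'. Use the same substring-matching states — S0 through S3 holding how much of `001` has just been matched — but flip the accepting set: everything except the trap S3 accepts.
4 states suffice.
        0   1  
>* S0   S1  S0 
 * S1   S2  S0 
 * S2   S2  S3 
   S3   S3  S3 
(> = start, * = accepting)

start=S0 accept=S0,S1,S2 S0-0->S1 S0-1->S0 S1-0->S2 S1-1->S0 S2-0->S2 S2-1->S3 S3-0->S3 S3-1->S3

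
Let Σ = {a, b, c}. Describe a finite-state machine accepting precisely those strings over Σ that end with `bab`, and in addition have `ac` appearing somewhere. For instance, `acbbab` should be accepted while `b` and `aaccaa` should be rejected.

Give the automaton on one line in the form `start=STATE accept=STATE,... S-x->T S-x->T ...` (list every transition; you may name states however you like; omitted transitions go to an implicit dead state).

start=S0 accept=S8 S0-a->S1 S0-b->S2 S0-c->S0 S1-a->S1 S1-b->S2 S1-c->S3 S2-a->S4 S2-b->S2 S2-c->S0 S3-a->S3 S3-b->S5 S3-c->S3 S4-a->S1 S4-b->S6 S4-c->S3 S5-a->S7 S5-b->S5 S5-c->S3 S6-a->S4 S6-b->S2 S6-c->S0 S7-a->S3 S7-b->S8 S7-c->S3 S8-a->S7 S8-b->S5 S8-c->S3

Build one automaton per condition and run them in lockstep. The first has 4 states tracking how much of the suffix `bab` has currently been matched; the second has 3 states tracking whether and how much of `ac` has been seen. A product state is a pair (one from each), accepting exactly when both do.
        a   b   c  
>  S0   S1  S2  S0 
   S1   S1  S2  S3 
   S2   S4  S2  S0 
   S3   S3  S5  S3 
   S4   S1  S6  S3 
   S5   S7  S5  S3 
   S6   S4  S2  S0 
   S7   S3  S8  S3 
 * S8   S7  S5  S3 
(> = start, * = accepting)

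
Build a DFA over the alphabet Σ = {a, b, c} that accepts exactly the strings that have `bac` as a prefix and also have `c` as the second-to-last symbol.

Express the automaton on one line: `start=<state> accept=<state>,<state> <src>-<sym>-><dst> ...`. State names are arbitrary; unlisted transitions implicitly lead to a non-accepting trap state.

start=s0 accept=s15,s16,s17 s0-a->s1 s0-b->s2 s0-c->s3 s1-a->s4 s1-b->s5 s1-c->s6 s2-a->s7 s2-b->s8 s2-c->s9 s3-a->s10 s3-b->s11 s3-c->s12 s4-a->s4 s4-b->s5 s4-c->s6 s5-a->s13 s5-b->s8 s5-c->s9 s6-a->s10 s6-b->s11 s6-c->s12 s7-a->s4 s7-b->s5 s7-c->s14 s8-a->s13 s8-b->s8 s8-c->s9 s9-a->s10 s9-b->s11 s9-c->s12 s10-a->s4 s10-b->s5 s10-c->s6 s11-a->s13 s11-b->s8 s11-c->s9 s12-a->s10 s12-b->s11 s12-c->s12 s13-a->s4 s13-b->s5 s13-c->s6 s14-a->s15 s14-b->s16 s14-c->s17 s15-a->s18 s15-b->s19 s15-c->s14 s16-a->s20 s16-b->s21 s16-c->s22 s17-a->s15 s17-b->s16 s17-c->s17 s18-a->s18 s18-b->s19 s18-c->s14 s19-a->s20 s19-b->s21 s19-c->s22 s20-a->s18 s20-b->s19 s20-c->s14 s21-a->s20 s21-b->s21 s21-c->s22 s22-a->s15 s22-b->s16 s22-c->s17

Build one automaton per condition and run them in lockstep. The first has 5 states tracking whether the input so far still matches the prefix `bac`; the second has 13 states tracking the last 2 symbols read. A product state is a pair (one from each), accepting exactly when both do.
A 23-state machine:
          a    b    c  
>  s0     s1   s2   s3 
   s1     s4   s5   s6 
   s2     s7   s8   s9 
   s3    s10  s11  s12 
   s4     s4   s5   s6 
   s5    s13   s8   s9 
   s6    s10  s11  s12 
   s7     s4   s5  s14 
   s8    s13   s8   s9 
   s9    s10  s11  s12 
   s10    s4   s5   s6 
   s11   s13   s8   s9 
   s12   s10  s11  s12 
   s13    s4   s5   s6 
   s14   s15  s16  s17 
 * s15   s18  s19  s14 
 * s16   s20  s21  s22 
 * s17   s15  s16  s17 
   s18   s18  s19  s14 
   s19   s20  s21  s22 
   s20   s18  s19  s14 
   s21   s20  s21  s22 
   s22   s15  s16  s17 
(> = start, * = accepting)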